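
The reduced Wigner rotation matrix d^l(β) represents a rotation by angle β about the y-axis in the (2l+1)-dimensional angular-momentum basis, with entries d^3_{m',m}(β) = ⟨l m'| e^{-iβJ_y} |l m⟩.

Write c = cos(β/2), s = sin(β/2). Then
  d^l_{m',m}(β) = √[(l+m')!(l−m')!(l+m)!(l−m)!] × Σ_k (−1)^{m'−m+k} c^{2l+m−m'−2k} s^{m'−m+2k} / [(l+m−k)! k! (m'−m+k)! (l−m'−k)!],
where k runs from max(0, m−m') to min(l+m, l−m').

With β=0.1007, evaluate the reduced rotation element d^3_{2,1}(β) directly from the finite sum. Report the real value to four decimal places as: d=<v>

d=-0.1573

d^3_{2,1}(β=0.1007) via Wigner's sum:
With c≡cos(β/2)=0.998733 and s≡sin(β/2)=0.050329, N=[120·1·24·2]^{1/2}=75.894664
Admissible k: 0..1 (factorial args all ≥0)
  k=0: (−1)^1·75.8947/(24)·0.9987^5·0.0503^1 = -0.158147
  k=1: (−1)^2·75.8947/(12)·0.9987^3·0.0503^3 = +0.000803
d^3_{2,1}(0.1007) = -0.158147 +0.000803 = -0.157344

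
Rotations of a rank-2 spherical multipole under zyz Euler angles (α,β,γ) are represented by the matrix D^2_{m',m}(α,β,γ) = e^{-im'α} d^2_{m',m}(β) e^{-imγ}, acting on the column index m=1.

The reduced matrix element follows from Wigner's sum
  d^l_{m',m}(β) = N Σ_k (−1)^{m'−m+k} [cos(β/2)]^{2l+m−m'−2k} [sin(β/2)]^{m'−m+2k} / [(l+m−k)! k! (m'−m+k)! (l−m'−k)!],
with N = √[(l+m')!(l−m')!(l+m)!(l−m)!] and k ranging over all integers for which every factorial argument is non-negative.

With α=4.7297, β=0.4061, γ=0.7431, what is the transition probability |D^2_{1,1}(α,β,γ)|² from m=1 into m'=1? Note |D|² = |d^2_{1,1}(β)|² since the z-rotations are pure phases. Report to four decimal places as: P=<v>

First d^2_{1,1}(β=0.4061), then the phase factors e^{-i(1)α} and e^{-i(1)γ}:
Half-angle: c=0.979456, s=0.201658. N=√(6·1·6·1)=6.000000
The bounds max(0,m−m')=0 and min(l+m,l−m')=1 give 2 terms
  k=0: (−1)^0·6.0000/(6)·0.9795^4·0.2017^0 = +0.920322
  k=1: (−1)^1·6.0000/(2)·0.9795^2·0.2017^2 = -0.117036
d^2_{1,1}(0.4061) = +0.920322 -0.117036 = +0.803286
|D^2_{1,1}|² = |d^2_{1,1}(β)|² = (+0.803286)² = 0.645268 (the z-rotation phases have unit modulus)

P=0.6453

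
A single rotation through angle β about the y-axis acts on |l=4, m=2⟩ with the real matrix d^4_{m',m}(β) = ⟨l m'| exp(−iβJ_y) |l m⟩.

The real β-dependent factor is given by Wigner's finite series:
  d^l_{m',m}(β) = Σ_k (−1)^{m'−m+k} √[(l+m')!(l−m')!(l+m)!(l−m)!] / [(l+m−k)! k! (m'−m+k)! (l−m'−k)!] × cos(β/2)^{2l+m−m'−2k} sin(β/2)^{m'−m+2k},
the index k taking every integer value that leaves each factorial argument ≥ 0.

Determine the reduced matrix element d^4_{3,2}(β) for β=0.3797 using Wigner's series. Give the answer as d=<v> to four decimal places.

d=-0.5530

d^4_{3,2}(β=0.3797) via Wigner's sum:
c=cos(0.3797/2)=0.982033, s=sin(0.3797/2)=0.188712; N=√[5040·1·720·2]=2693.993318
Admissible k: 0..1 (factorial args all ≥0)
  k=0: (−1)^1·2693.9933/(720)·0.9820^7·0.1887^1 = -0.621933
  k=1: (−1)^2·2693.9933/(240)·0.9820^5·0.1887^3 = +0.068899
d^4_{3,2}(0.3797) = -0.621933 +0.068899 = -0.553035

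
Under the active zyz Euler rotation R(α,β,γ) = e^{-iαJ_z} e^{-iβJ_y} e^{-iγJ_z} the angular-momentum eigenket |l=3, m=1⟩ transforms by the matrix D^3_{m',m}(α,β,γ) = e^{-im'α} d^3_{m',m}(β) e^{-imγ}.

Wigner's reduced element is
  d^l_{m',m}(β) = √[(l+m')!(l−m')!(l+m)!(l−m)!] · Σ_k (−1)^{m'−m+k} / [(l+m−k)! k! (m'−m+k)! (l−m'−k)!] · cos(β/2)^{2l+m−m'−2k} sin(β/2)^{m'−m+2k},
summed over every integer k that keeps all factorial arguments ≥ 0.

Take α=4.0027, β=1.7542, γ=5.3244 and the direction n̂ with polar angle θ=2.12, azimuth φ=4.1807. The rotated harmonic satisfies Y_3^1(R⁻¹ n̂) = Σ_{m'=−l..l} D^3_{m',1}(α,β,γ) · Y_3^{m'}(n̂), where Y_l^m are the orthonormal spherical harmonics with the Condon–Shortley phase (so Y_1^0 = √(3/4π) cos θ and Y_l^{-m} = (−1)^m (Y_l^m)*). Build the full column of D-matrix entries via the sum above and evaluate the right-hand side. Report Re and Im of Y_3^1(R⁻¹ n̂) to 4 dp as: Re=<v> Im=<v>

Re=-0.0872 Im=-0.3992

Need the full column D^3_{m',1} for m'=−3..3 at α=4.0027, β=1.7542, γ=5.3244.
cos(β/2)=0.639384, sin(β/2)=0.768888
d^3_{-3,1}: single k=4 term ⇒ +0.553377;  D = +0.509583+0.215757i
d^3_{-2,1}: k∈[3..4] ⇒ +0.751456 -0.543346 = +0.208110;  D = -0.186423+0.092500i
d^3_{-1,1}: k∈[2..4] ⇒ +0.592821 -1.143050 +0.206623 = -0.343606;  D = -0.084709+0.333001i
d^3_{0,1}: k∈[1..3] ⇒ +0.284617 -1.234768 +0.595206 = -0.354945;  D = -0.203921-0.290521i
d^3_{1,1}: k∈[0..2] ⇒ +0.068323 -0.790427 +0.857287 = +0.135183;  D = -0.134539-0.013183i
d^3_{2,1}: k∈[0..1] ⇒ -0.259819 +0.751456 = +0.491637;  D = +0.355193-0.339920i
d^3_{3,1}: single k=0 term ⇒ +0.382664;  D = +0.020555+0.382112i
Y_3^{m'}(θ=2.12,φ=4.1807) and Σ D·Y over m':
  (+0.5096+0.2158i)·(+0.2588+0.0063i)  (-0.1864+0.0925i)·(+0.1886+0.3392i)  (-0.0847+0.3330i)·(-0.0507+0.0861i)  (-0.2039-0.2905i)·(+0.3190+0.0000i)  (-0.1345-0.0132i)·(+0.0507+0.0861i)  (+0.3552-0.3399i)·(+0.1886-0.3392i)  (+0.0206+0.3821i)·(-0.2588+0.0063i)
Y_3^1(R⁻¹ n̂) = -0.087156-0.399202i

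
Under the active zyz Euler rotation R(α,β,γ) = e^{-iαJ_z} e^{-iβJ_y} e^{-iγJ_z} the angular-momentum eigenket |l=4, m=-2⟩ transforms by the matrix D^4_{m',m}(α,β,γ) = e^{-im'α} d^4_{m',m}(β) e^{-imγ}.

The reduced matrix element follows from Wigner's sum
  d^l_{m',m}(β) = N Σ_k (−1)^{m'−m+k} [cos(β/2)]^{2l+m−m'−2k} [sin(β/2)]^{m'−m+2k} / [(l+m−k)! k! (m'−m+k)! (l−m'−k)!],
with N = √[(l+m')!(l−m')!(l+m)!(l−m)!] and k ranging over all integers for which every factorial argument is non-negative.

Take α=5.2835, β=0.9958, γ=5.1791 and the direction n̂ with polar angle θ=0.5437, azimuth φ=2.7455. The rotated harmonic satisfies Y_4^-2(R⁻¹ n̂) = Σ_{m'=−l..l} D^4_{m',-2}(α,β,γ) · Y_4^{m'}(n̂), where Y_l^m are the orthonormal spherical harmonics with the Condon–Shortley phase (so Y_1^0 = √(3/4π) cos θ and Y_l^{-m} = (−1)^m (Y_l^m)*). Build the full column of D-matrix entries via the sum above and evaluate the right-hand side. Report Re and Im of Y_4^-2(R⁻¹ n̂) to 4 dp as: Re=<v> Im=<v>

Re=0.2869 Im=0.0995

Need the full column D^4_{m',-2} for m'=−4..4 at α=5.2835, β=0.9958, γ=5.1791.
cos(β/2)=0.878587, sin(β/2)=0.477582
d^4_{-4,-2}: single k=2 term ⇒ +0.555116;  D = +0.553502+0.042300i
d^4_{-3,-2}: k∈[1..2] ⇒ +0.722115 -0.640107 = +0.082008;  D = +0.038945+0.072171i
d^4_{-2,-2}: k∈[0..2] ⇒ +0.355042 -1.258885 +0.464966 = -0.438877;  D = +0.212274-0.384126i
d^4_{-1,-2}: k∈[0..2] ⇒ -0.818802 +1.209689 -0.238291 = +0.152597;  D = -0.152262+0.010104i
d^4_{0,-2}: k∈[0..2] ⇒ +0.995236 -0.784188 +0.086891 = +0.297940;  D = -0.177300-0.239443i
d^4_{1,-2}: k∈[0..2] ⇒ -0.806459 +0.357437 -0.021123 = -0.470146;  D = -0.166637+0.439624i
d^4_{2,-2}: k∈[0..2] ⇒ +0.464966 -0.109910 +0.002706 = +0.357763;  D = +0.349992-0.074159i
d^4_{3,-2}: k∈[0..1] ⇒ -0.189138 +0.018629 = -0.170509;  D = -0.119905-0.121228i
d^4_{4,-2}: single k=0 term ⇒ +0.048466;  D = -0.010566+0.047300i
Y_4^{m'}(θ=0.5437,φ=2.7455) and Σ D·Y over m':
  (+0.5535+0.0423i)·(-0.0004+0.0317i)  (+0.0389+0.0722i)·(-0.0553-0.1376i)  (+0.2123-0.3841i)·(+0.2594+0.2630i)  (-0.1523+0.0101i)·(-0.4109-0.1719i)  (-0.1773-0.2394i)·(-0.0209+0.0000i)  (-0.1666+0.4396i)·(+0.4109-0.1719i)  (+0.3500-0.0742i)·(+0.2594-0.2630i)  (-0.1199-0.1212i)·(+0.0553-0.1376i)  (-0.0106+0.0473i)·(-0.0004-0.0317i)
Y_4^-2(R⁻¹ n̂) = +0.286871+0.099471i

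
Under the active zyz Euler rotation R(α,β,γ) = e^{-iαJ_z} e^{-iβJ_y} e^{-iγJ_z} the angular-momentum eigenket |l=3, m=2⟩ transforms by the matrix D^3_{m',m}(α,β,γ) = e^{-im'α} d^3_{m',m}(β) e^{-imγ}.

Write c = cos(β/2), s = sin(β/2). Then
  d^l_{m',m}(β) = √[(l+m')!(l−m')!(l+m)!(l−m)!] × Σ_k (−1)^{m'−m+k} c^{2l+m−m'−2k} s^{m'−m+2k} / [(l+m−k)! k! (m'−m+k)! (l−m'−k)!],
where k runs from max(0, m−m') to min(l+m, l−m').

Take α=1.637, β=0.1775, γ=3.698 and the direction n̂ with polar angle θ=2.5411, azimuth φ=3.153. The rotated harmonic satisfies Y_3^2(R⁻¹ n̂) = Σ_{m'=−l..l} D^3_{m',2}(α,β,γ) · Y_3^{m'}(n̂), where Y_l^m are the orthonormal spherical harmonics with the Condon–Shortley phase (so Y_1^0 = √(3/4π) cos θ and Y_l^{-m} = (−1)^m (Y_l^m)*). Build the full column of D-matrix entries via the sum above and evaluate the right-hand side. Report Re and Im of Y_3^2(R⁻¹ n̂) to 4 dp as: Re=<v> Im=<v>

Need the full column D^3_{m',2} for m'=−3..3 at α=1.637, β=0.1775, γ=3.698.
cos(β/2)=0.996064, sin(β/2)=0.088634
d^3_{-3,2}: single k=5 term ⇒ +0.000013;  D = -0.000011-0.000008i
d^3_{-2,2}: k∈[4..5] ⇒ +0.000306 -0.000000 = +0.000306;  D = -0.000170+0.000254i
d^3_{-1,2}: k∈[3..4] ⇒ +0.004352 -0.000017 = +0.004335;  D = +0.003753+0.002170i
d^3_{0,2}: k∈[2..3] ⇒ +0.042355 -0.000335 = +0.042020;  D = +0.018579-0.037690i
d^3_{1,2}: k∈[1..2] ⇒ +0.274812 -0.004352 = +0.270460;  D = -0.249967-0.103270i
d^3_{2,2}: k∈[0..1] ⇒ +0.976617 -0.038665 = +0.937952;  D = -0.300007+0.888679i
d^3_{3,2}: single k=0 term ⇒ -0.212868;  D = -0.205748-0.054595i
Y_3^{m'}(θ=2.5411,φ=3.153) and Σ D·Y over m':
  (-0.0000-0.0000i)·(-0.0752+0.0026i)  (-0.0002+0.0003i)·(-0.2691+0.0061i)  (+0.0038+0.0022i)·(-0.4389+0.0050i)  (+0.0186-0.0377i)·(-0.1243+0.0000i)  (-0.2500-0.1033i)·(+0.4389+0.0050i)  (-0.3000+0.8887i)·(-0.2691-0.0061i)  (-0.2057-0.0546i)·(+0.0752+0.0026i)
Y_3^2(R⁻¹ n̂) = -0.042248-0.284874i

Re=-0.0422 Im=-0.2849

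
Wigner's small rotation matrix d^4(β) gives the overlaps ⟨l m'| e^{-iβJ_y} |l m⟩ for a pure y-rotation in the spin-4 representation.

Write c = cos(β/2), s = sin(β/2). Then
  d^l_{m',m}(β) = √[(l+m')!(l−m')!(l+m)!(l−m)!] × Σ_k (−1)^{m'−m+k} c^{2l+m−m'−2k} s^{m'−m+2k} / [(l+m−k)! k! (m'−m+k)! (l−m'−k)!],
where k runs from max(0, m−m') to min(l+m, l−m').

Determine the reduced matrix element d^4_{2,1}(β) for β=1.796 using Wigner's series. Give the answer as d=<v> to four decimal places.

d=-0.1688

d^4_{2,1}(β=1.796) via Wigner's sum:
Half-angle: c=0.623175, s=0.782082. N=√(720·2·120·6)=1018.233765
k: max(0,(1)−(2))=0 … min(4+(1),4−(2))=2
  k=0: (−1)^1·1018.2338/(240)·0.6232^7·0.7821^1 = -0.121105
  k=1: (−1)^2·1018.2338/(48)·0.6232^5·0.7821^3 = +0.953707
  k=2: (−1)^3·1018.2338/(72)·0.6232^3·0.7821^5 = -1.001400
d^4_{2,1}(1.796) = -0.121105 +0.953707 -1.001400 = -0.168798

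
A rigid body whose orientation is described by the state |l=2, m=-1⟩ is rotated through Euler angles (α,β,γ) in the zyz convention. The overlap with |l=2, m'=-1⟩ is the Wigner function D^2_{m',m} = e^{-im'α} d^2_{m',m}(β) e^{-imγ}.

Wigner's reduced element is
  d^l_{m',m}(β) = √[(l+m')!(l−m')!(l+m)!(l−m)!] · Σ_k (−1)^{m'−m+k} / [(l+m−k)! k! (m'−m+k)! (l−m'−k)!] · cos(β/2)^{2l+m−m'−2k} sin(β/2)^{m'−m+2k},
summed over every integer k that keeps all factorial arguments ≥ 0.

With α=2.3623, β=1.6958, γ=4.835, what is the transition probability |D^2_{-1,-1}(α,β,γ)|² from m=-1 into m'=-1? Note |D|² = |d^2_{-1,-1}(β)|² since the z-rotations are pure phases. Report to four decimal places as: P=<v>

D^2_{-1,-1}(2.3623,1.6958,4.835) = e^{-i·-1·2.3623}·d^2_{-1,-1}(1.6958)·e^{-i·-1·4.835}. Compute d first:
With c≡cos(β/2)=0.661559 and s≡sin(β/2)=0.749893, N=[1·6·1·6]^{1/2}=6.000000
k∈{0,1} keeps every argument non-negative
  k=0: (−1)^0·6.0000/(6)·0.6616^4·0.7499^0 = +0.191547
  k=1: (−1)^1·6.0000/(2)·0.6616^2·0.7499^2 = -0.738341
d^2_{-1,-1}(1.6958) = +0.191547 -0.738341 = -0.546794
|D^2_{-1,-1}|² = |d^2_{-1,-1}(β)|² = (-0.546794)² = 0.298984 (the z-rotation phases have unit modulus)

P=0.2990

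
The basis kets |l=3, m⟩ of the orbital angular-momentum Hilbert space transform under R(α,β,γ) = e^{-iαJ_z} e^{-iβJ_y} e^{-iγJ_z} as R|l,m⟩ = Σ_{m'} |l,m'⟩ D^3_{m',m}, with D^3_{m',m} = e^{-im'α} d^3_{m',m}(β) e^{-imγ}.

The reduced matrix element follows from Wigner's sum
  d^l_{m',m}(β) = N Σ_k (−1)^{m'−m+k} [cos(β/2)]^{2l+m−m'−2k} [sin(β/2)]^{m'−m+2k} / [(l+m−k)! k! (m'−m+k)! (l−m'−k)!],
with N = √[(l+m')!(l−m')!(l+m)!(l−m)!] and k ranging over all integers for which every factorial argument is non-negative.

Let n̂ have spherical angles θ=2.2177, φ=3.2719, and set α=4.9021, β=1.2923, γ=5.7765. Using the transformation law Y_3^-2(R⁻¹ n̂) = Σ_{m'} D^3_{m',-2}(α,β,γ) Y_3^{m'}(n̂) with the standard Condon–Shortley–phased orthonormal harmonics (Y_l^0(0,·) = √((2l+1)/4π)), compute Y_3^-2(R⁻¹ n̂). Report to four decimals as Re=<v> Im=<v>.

Need the full column D^3_{m',-2} for m'=−3..3 at α=4.9021, β=1.2923, γ=5.7765.
cos(β/2)=0.798408, sin(β/2)=0.602117
d^3_{-3,-2}: single k=1 term ⇒ +0.478498;  D = +0.205644+0.432055i
d^3_{-2,-2}: k∈[0..1] ⇒ +0.259029 -0.736599 = -0.477570;  D = +0.384775-0.282879i
d^3_{-1,-2}: k∈[0..1] ⇒ -0.617739 +0.702663 = +0.084924;  D = -0.062304-0.057709i
d^3_{0,-2}: k∈[0..1] ⇒ +0.806904 -0.458917 = +0.347987;  D = +0.184086-0.295309i
d^3_{1,-2}: k∈[0..1] ⇒ -0.702663 +0.199816 = -0.502847;  D = -0.469233-0.180766i
d^3_{2,-2}: k∈[0..1] ⇒ +0.418932 -0.047652 = +0.371279;  D = -0.065741+0.365413i
d^3_{3,-2}: single k=0 term ⇒ -0.154776;  D = +0.154766-0.001812i
Y_3^{m'}(θ=2.2177,φ=3.2719) and Σ D·Y over m':
  (+0.2056+0.4321i)·(-0.1960+0.0808i)  (+0.3848-0.2829i)·(-0.3790+0.1011i)  (-0.0623-0.0577i)·(-0.2087+0.0274i)  (+0.1841-0.2953i)·(+0.2662+0.0000i)  (-0.4692-0.1808i)·(+0.2087+0.0274i)  (-0.0657+0.3654i)·(-0.3790-0.1011i)  (+0.1548-0.0018i)·(+0.1960+0.0808i)
Y_3^-2(R⁻¹ n̂) = -0.129518-0.160515i

Re=-0.1295 Im=-0.1605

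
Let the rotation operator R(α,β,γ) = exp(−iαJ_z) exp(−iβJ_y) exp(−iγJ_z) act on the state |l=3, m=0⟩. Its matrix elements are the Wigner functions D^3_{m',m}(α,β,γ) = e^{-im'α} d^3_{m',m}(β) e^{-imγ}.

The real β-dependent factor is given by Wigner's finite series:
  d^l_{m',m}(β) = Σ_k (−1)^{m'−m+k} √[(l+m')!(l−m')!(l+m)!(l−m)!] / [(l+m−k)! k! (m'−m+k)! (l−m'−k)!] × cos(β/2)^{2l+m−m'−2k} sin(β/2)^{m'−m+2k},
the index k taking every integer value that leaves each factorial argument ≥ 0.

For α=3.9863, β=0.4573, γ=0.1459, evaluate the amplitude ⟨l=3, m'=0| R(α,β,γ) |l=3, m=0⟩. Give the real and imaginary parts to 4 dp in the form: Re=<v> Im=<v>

Re=0.4600 Im=0.0000

Split into d^3_{0,0}(β=0.4573) × two z-phases.
With c≡cos(β/2)=0.973973 and s≡sin(β/2)=0.226663, N=[6·6·6·6]^{1/2}=36.000000
k∈{0,1,2,3} keeps every argument non-negative
  k=0: (−1)^0·36.0000/(36)·0.9740^6·0.2267^0 = +0.853655
  k=1: (−1)^1·36.0000/(4)·0.9740^4·0.2267^2 = -0.416094
  k=2: (−1)^2·36.0000/(4)·0.9740^2·0.2267^4 = +0.022535
  k=3: (−1)^3·36.0000/(36)·0.9740^0·0.2267^6 = -0.000136
d^3_{0,0}(0.4573) = +0.853655 -0.416094 +0.022535 -0.000136 = +0.459960
D = (+1.000000+0.000000i)·(+0.459960)·(+1.000000+0.000000i) = +0.459960+0.000000i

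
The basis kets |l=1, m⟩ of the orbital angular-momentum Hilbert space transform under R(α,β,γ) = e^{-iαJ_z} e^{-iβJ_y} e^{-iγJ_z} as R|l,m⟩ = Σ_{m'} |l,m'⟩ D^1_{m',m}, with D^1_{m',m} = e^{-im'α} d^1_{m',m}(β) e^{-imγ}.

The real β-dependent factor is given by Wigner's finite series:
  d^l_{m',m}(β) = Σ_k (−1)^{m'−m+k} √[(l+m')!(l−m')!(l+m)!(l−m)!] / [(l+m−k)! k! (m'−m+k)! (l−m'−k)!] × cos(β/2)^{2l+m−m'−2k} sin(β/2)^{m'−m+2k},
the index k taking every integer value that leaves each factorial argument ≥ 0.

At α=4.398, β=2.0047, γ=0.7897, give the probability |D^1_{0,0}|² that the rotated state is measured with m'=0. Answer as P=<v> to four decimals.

First d^1_{0,0}(β=2.0047), then the phase factors e^{-i(0)α} and e^{-i(0)γ}:
With c≡cos(β/2)=0.538323 and s≡sin(β/2)=0.842738, N=[1·1·1·1]^{1/2}=1.000000
The bounds max(0,m−m')=0 and min(l+m,l−m')=1 give 2 terms
  k=0: (−1)^0·1.0000/(1)·0.5383^2·0.8427^0 = +0.289792
  k=1: (−1)^1·1.0000/(1)·0.5383^0·0.8427^2 = -0.710208
d^1_{0,0}(2.0047) = +0.289792 -0.710208 = -0.420416
|D^1_{0,0}|² = |d^1_{0,0}(β)|² = (-0.420416)² = 0.176750 (the z-rotation phases have unit modulus)

P=0.1767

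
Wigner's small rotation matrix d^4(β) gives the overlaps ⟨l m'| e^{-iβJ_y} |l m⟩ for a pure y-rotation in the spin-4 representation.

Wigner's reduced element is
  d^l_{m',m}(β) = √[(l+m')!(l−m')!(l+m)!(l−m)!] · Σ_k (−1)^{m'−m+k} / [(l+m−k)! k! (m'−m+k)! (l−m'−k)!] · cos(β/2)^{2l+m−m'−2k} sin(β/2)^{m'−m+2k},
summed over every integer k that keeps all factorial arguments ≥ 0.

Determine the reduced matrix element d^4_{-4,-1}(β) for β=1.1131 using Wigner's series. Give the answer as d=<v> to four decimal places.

d^4_{-4,-1}(β=1.1131) via Wigner's sum:
Half-angle: c=0.849083, s=0.528260. N=√(1·40320·6·120)=5387.986637
The bounds max(0,m−m')=3 and min(l+m,l−m')=3 give 1 term
  k=3: (−1)^0·5387.9866/(720)·0.8491^5·0.5283^3 = +0.486841
d^4_{-4,-1}(1.1131) = +0.486841

d=0.4868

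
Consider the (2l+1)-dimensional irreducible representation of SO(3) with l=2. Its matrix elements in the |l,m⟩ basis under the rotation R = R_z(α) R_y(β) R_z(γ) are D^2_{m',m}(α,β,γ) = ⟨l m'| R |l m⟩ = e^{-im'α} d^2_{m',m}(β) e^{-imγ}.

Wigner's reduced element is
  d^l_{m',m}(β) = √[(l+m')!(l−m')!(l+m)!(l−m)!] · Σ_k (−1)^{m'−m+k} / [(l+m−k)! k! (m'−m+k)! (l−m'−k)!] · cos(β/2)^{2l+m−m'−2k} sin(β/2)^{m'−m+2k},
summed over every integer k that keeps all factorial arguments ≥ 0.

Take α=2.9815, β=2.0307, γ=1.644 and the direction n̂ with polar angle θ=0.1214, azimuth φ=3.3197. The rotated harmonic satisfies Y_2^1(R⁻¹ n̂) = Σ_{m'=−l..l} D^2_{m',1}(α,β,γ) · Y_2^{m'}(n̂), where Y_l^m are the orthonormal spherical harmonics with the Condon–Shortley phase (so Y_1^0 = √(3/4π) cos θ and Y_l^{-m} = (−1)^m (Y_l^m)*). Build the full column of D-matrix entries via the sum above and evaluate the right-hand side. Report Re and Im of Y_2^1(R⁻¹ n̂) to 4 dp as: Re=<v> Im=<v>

Re=0.0284 Im=0.2442

Need the full column D^2_{m',1} for m'=−2..2 at α=2.9815, β=2.0307, γ=1.644.
cos(β/2)=0.527323, sin(β/2)=0.849665
d^2_{-2,1}: single k=3 term ⇒ +0.646919;  D = -0.247977-0.597504i
d^2_{-1,1}: k∈[2..3] ⇒ +0.602240 -0.521184 = +0.081056;  D = +0.018739+0.078860i
d^2_{0,1}: k∈[1..2] ⇒ +0.305178 -0.792311 = -0.487133;  D = +0.035628+0.485828i
d^2_{1,1}: k∈[0..1] ⇒ +0.077322 -0.602240 = -0.524918;  D = +0.045552-0.522937i
d^2_{2,1}: single k=0 term ⇒ -0.249176;  D = -0.060918+0.241615i
Y_2^{m'}(θ=0.1214,φ=3.3197) and Σ D·Y over m':
  (-0.2480-0.5975i)·(+0.0053-0.0020i)  (+0.0187+0.0789i)·(-0.0914+0.0165i)  (+0.0356+0.4858i)·(+0.6169+0.0000i)  (+0.0456-0.5229i)·(+0.0914+0.0165i)  (-0.0609+0.2416i)·(+0.0053+0.0020i)
Y_2^1(R⁻¹ n̂) = +0.028439+0.244245i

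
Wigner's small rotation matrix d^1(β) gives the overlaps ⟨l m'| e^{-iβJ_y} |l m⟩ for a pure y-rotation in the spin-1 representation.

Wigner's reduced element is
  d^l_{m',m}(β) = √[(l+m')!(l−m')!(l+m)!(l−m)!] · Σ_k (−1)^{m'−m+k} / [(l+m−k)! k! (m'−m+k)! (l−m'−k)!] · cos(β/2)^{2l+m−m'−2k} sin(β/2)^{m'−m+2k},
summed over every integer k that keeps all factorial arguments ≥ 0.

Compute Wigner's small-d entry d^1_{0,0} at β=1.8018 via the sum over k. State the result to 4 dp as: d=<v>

d=-0.2290

d^1_{0,0}(β=1.8018) via Wigner's sum:
c=cos(1.8018/2)=0.620905, s=sin(1.8018/2)=0.783886; N=√[1·1·1·1]=1.000000
k: max(0,(0)−(0))=0 … min(1+(0),1−(0))=1
  k=0: (−1)^0·1.0000/(1)·0.6209^2·0.7839^0 = +0.385523
  k=1: (−1)^1·1.0000/(1)·0.6209^0·0.7839^2 = -0.614477
d^1_{0,0}(1.8018) = +0.385523 -0.614477 = -0.228955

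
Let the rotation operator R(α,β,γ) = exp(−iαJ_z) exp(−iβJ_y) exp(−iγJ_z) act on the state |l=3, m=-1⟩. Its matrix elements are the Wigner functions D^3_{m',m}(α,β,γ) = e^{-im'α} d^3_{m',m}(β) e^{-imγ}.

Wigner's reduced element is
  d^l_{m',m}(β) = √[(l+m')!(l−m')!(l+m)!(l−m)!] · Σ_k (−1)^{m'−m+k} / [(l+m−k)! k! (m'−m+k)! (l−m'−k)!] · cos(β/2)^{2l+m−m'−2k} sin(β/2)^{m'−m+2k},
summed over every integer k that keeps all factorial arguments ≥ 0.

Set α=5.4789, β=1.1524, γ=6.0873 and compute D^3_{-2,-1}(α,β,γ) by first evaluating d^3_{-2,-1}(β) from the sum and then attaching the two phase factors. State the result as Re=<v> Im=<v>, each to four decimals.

Re=-0.0257 Im=-0.1082

D^3_{-2,-1}(5.4789,1.1524,6.0873) = e^{-i·-2·5.4789}·d^3_{-2,-1}(1.1524)·e^{-i·-1·6.0873}. Compute d first:
With c≡cos(β/2)=0.838539 and s≡sin(β/2)=0.544841, N=[1·120·2·24]^{1/2}=75.894664
The bounds max(0,m−m')=1 and min(l+m,l−m')=2 give 2 terms
  k=1: (−1)^0·75.8947/(24)·0.8385^5·0.5448^1 = +0.714310
  k=2: (−1)^1·75.8947/(12)·0.8385^3·0.5448^3 = -0.603129
d^3_{-2,-1}(1.1524) = +0.714310 -0.603129 = +0.111181
Phases: e^{-i·(-2)·5.4789}=-0.037765-0.999287i, e^{-i·(-1)·6.0873}=+0.980876-0.194635i ⇒ D=-0.025743-0.108160i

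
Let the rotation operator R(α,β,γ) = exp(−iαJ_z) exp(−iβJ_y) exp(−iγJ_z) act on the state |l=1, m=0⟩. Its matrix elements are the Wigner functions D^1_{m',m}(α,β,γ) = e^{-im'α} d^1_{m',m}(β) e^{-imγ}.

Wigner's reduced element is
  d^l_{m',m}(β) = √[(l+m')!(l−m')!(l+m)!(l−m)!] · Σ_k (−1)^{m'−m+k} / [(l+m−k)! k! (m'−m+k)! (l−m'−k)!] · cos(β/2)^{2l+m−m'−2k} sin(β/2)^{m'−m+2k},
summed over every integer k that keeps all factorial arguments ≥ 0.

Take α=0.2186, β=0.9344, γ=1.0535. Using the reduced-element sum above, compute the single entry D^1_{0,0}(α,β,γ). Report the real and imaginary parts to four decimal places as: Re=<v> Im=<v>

D^1_{0,0}(0.2186,0.9344,1.0535) = e^{-i·0·0.2186}·d^1_{0,0}(0.9344)·e^{-i·0·1.0535}. Compute d first:
Half-angle: c=0.892833, s=0.450388. N=√(1·1·1·1)=1.000000
The bounds max(0,m−m')=0 and min(l+m,l−m')=1 give 2 terms
  k=0: (−1)^0·1.0000/(1)·0.8928^2·0.4504^0 = +0.797151
  k=1: (−1)^1·1.0000/(1)·0.8928^0·0.4504^2 = -0.202849
d^1_{0,0}(0.9344) = +0.797151 -0.202849 = +0.594301
Phases: e^{-i·(0)·0.2186}=+1.000000+0.000000i, e^{-i·(0)·1.0535}=+1.000000+0.000000i ⇒ D=+0.594301+0.000000i

Re=0.5943 Im=0.0000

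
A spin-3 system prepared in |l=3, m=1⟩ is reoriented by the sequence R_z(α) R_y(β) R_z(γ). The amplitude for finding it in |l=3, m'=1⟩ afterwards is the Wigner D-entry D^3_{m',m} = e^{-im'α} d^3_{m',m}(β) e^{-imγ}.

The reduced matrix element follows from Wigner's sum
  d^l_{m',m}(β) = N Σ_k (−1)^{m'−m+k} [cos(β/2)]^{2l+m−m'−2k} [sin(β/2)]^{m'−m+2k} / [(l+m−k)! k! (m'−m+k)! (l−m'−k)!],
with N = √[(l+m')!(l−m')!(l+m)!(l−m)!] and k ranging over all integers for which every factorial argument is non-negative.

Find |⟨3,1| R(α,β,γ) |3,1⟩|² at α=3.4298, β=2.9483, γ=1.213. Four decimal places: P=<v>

P=0.0029

D^3_{1,1}(3.4298,2.9483,1.213) = e^{-i·1·3.4298}·d^3_{1,1}(2.9483)·e^{-i·1·1.213}. Compute d first:
With c≡cos(β/2)=0.096496 and s≡sin(β/2)=0.995333, N=[24·2·24·2]^{1/2}=48.000000
k∈{0,1,2} keeps every argument non-negative
  k=0: (−1)^0·48.0000/(48)·0.0965^6·0.9953^0 = +0.000001
  k=1: (−1)^1·48.0000/(6)·0.0965^4·0.9953^2 = -0.000687
  k=2: (−1)^2·48.0000/(8)·0.0965^2·0.9953^4 = +0.054833
d^3_{1,1}(2.9483) = +0.000001 -0.000687 +0.054833 = +0.054147
|D^3_{1,1}|² = |d^3_{1,1}(β)|² = (+0.054147)² = 0.002932 (the z-rotation phases have unit modulus)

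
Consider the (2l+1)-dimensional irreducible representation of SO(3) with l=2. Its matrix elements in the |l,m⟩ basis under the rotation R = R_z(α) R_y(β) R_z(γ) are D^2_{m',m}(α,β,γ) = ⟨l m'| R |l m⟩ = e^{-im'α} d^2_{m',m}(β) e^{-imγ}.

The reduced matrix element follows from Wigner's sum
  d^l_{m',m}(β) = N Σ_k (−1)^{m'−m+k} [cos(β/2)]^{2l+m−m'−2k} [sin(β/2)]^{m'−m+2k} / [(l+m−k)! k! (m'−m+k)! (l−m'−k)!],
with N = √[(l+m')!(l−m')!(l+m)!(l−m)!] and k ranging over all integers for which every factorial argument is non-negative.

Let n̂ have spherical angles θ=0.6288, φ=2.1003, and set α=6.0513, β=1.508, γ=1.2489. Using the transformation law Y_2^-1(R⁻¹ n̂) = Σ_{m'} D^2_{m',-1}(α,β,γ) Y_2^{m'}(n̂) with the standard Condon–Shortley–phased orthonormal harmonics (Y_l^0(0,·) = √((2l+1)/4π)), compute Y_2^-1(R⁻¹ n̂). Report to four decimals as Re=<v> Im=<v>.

Re=-0.0384 Im=0.2530

Need the full column D^2_{m',-1} for m'=−2..2 at α=6.0513, β=1.508, γ=1.2489.
cos(β/2)=0.728956, sin(β/2)=0.684560
d^2_{-2,-1}: single k=1 term ⇒ +0.530330;  D = +0.375101+0.374899i
d^2_{-1,-1}: k∈[0..1] ⇒ +0.282362 -0.747046 = -0.464684;  D = -0.244381-0.395233i
d^2_{0,-1}: k∈[0..1] ⇒ -0.649519 +0.572812 = -0.076707;  D = -0.024268-0.072768i
d^2_{1,-1}: k∈[0..1] ⇒ +0.747046 -0.219607 = +0.527439;  D = +0.047411+0.525304i
d^2_{2,-1}: single k=0 term ⇒ -0.467699;  D = +0.066132-0.463000i
Y_2^{m'}(θ=0.6288,φ=2.1003) and Σ D·Y over m':
  (+0.3751+0.3749i)·(-0.0654+0.1165i)  (-0.2444-0.3952i)·(-0.1856-0.3172i)  (-0.0243-0.0728i)·(+0.3035+0.0000i)  (+0.0474+0.5253i)·(+0.1856-0.3172i)  (+0.0661-0.4630i)·(-0.0654-0.1165i)
Y_2^-1(R⁻¹ n̂) = -0.038448+0.253021i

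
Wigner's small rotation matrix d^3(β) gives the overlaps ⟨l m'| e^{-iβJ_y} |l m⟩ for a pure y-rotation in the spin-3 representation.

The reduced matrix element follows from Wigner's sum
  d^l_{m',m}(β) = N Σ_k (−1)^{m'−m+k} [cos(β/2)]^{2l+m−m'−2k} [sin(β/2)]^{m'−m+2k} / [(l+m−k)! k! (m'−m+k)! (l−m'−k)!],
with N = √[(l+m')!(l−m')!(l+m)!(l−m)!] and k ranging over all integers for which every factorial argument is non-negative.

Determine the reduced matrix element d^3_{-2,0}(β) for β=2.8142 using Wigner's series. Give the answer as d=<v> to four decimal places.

d=-0.1341

d^3_{-2,0}(β=2.8142) via Wigner's sum:
Half-angle: c=0.162966, s=0.986632. N=√(1·120·6·6)=65.726707
The bounds max(0,m−m')=2 and min(l+m,l−m')=3 give 2 terms
  k=2: (−1)^0·65.7267/(12)·0.1630^4·0.9866^2 = +0.003761
  k=3: (−1)^1·65.7267/(12)·0.1630^2·0.9866^4 = -0.137840
d^3_{-2,0}(2.8142) = +0.003761 -0.137840 = -0.134080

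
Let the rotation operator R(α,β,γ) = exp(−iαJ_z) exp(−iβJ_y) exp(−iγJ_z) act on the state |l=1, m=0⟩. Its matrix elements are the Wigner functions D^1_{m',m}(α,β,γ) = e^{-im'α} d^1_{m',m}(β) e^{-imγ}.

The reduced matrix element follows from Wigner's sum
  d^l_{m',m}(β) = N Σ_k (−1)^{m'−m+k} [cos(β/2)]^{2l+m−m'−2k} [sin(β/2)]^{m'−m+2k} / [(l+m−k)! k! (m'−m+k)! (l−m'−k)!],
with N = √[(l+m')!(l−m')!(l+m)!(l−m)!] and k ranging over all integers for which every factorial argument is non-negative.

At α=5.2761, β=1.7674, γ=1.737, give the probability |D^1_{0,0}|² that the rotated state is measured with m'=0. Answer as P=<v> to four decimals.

D^1_{0,0}(5.2761,1.7674,1.737) = e^{-i·0·5.2761}·d^1_{0,0}(1.7674)·e^{-i·0·1.737}. Compute d first:
c=cos(1.7674/2)=0.634295, s=sin(1.7674/2)=0.773091; N=√[1·1·1·1]=1.000000
k: max(0,(0)−(0))=0 … min(1+(0),1−(0))=1
  k=0: (−1)^0·1.0000/(1)·0.6343^2·0.7731^0 = +0.402330
  k=1: (−1)^1·1.0000/(1)·0.6343^0·0.7731^2 = -0.597670
d^1_{0,0}(1.7674) = +0.402330 -0.597670 = -0.195340
|D^1_{0,0}|² = |d^1_{0,0}(β)|² = (-0.195340)² = 0.038158 (the z-rotation phases have unit modulus)

P=0.0382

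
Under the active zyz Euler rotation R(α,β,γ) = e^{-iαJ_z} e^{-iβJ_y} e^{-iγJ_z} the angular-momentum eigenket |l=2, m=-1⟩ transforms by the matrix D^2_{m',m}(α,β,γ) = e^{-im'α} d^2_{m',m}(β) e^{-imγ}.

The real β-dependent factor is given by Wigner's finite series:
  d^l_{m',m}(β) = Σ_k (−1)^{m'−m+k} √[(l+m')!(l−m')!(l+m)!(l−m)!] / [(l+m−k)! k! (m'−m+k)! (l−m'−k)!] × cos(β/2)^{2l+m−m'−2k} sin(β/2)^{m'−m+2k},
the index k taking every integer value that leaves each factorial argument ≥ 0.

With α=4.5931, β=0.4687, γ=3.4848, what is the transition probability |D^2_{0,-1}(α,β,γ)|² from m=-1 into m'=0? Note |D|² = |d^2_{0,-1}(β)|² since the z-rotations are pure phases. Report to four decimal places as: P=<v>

P=0.2436

First d^2_{0,-1}(β=0.4687), then the phase factors e^{-i(0)α} and e^{-i(-1)γ}:
Half-angle: c=0.972665, s=0.232211. N=√(2·2·1·6)=4.898979
k: max(0,(-1)−(0))=0 … min(2+(-1),2−(0))=1
  k=0: (−1)^1·4.8990/(2)·0.9727^3·0.2322^1 = -0.523418
  k=1: (−1)^2·4.8990/(2)·0.9727^1·0.2322^3 = +0.029832
d^2_{0,-1}(0.4687) = -0.523418 +0.029832 = -0.493586
|D^2_{0,-1}|² = |d^2_{0,-1}(β)|² = (-0.493586)² = 0.243627 (the z-rotation phases have unit modulus)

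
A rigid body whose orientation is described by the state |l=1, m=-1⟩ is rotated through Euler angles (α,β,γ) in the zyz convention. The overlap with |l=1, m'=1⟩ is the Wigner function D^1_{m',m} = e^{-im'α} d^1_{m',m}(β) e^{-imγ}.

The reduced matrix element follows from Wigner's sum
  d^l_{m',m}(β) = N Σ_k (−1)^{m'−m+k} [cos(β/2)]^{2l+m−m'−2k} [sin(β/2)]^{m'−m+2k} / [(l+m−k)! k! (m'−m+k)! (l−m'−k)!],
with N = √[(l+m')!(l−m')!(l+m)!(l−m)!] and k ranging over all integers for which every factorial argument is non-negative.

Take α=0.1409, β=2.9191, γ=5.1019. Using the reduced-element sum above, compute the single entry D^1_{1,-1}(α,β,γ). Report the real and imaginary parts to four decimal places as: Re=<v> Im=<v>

First d^1_{1,-1}(β=2.9191), then the phase factors e^{-i(1)α} and e^{-i(-1)γ}:
c=cos(2.9191/2)=0.111017, s=sin(2.9191/2)=0.993819; N=√[2·1·1·2]=2.000000
Admissible k: 0..0 (factorial args all ≥0)
  k=0: (−1)^2·2.0000/(2)·0.1110^0·0.9938^2 = +0.987675
d^1_{1,-1}(2.9191) = +0.987675
D = (+0.990090-0.140434i)·(+0.987675)·(+0.379736-0.925095i) = +0.243025-0.957309i

Re=0.2430 Im=-0.9573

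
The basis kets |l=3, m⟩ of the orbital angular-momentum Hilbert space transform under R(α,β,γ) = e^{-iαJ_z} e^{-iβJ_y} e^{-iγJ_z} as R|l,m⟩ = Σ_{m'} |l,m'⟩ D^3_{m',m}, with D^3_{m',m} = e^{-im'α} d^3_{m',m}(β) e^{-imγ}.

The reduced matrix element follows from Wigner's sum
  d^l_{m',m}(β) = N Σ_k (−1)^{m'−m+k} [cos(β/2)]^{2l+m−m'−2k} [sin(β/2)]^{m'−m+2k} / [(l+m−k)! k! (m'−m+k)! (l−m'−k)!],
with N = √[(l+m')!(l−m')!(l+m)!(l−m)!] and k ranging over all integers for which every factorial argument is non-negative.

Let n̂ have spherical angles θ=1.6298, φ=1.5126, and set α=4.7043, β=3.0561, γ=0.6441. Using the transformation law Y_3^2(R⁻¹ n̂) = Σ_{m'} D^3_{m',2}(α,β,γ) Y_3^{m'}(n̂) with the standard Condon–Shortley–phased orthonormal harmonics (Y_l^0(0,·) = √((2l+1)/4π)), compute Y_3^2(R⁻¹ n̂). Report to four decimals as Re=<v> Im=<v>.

Re=-0.0101 Im=0.0250

Need the full column D^3_{m',2} for m'=−3..3 at α=4.7043, β=3.0561, γ=0.6441.
cos(β/2)=0.042733, sin(β/2)=0.999087
d^3_{-3,2}: single k=5 term ⇒ +0.104198;  D = +0.100740+0.026619i
d^3_{-2,2}: k∈[4..5] ⇒ +0.009097 -0.994532 = -0.985434;  D = +0.259443-0.950668i
d^3_{-1,2}: k∈[3..4] ⇒ +0.000492 -0.134519 = -0.134026;  D = +0.129008+0.036331i
d^3_{0,2}: k∈[2..3] ⇒ +0.000018 -0.009966 = -0.009947;  D = -0.002774+0.009553i
d^3_{1,2}: k∈[1..2] ⇒ +0.000000 -0.000492 = -0.000492;  D = -0.000471-0.000141i
d^3_{2,2}: k∈[0..1] ⇒ +0.000000 -0.000017 = -0.000017;  D = +0.000005-0.000016i
d^3_{3,2}: single k=0 term ⇒ -0.000000;  D = +0.000000+0.000000i
Y_3^{m'}(θ=1.6298,φ=1.5126) and Σ D·Y over m':
  (+0.1007+0.0266i)·(-0.0721+0.4087i)  (+0.2594-0.9507i)·(+0.0597+0.0070i)  (+0.1290+0.0363i)·(-0.0184+0.3165i)  (-0.0028+0.0096i)·(+0.0656+0.0000i)  (-0.0005-0.0001i)·(+0.0184+0.3165i)  (+0.0000-0.0000i)·(+0.0597-0.0070i)  (+0.0000+0.0000i)·(+0.0721+0.4087i)
Y_3^2(R⁻¹ n̂) = -0.010059+0.024992i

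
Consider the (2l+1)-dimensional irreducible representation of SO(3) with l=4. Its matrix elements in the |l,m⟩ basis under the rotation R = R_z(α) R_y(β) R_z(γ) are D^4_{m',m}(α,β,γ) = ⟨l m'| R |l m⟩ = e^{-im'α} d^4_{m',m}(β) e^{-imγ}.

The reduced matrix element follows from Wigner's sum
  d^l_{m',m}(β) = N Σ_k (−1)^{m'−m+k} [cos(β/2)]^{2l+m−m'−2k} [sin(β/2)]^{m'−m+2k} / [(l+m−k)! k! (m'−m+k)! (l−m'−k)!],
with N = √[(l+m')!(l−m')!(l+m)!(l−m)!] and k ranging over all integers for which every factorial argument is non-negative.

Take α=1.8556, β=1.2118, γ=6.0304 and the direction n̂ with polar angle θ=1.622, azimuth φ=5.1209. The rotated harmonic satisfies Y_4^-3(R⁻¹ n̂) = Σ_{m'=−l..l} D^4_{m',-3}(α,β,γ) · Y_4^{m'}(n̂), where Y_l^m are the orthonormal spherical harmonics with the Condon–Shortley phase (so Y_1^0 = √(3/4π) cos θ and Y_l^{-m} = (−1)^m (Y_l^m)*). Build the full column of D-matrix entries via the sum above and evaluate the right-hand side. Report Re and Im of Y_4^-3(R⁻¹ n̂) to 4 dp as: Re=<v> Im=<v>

Re=-0.0141 Im=-0.0379

Need the full column D^4_{m',-3} for m'=−4..4 at α=1.8556, β=1.2118, γ=6.0304.
cos(β/2)=0.821990, sin(β/2)=0.569502
d^4_{-4,-3}: single k=1 term ⇒ +0.408419;  D = +0.379154+0.151817i
d^4_{-3,-3}: k∈[0..1] ⇒ +0.208416 -0.700305 = -0.491889;  D = -0.047176+0.489622i
d^4_{-2,-3}: k∈[0..1] ⇒ -0.540287 +0.778043 = +0.237756;  D = -0.233533+0.044610i
d^4_{-1,-3}: k∈[0..1] ⇒ +0.794072 -0.635282 = +0.158790;  D = +0.072416+0.141316i
d^4_{0,-3}: k∈[0..1] ⇒ -0.820129 +0.393677 = -0.426452;  D = -0.309591+0.293284i
d^4_{1,-3}: k∈[0..1] ⇒ +0.635282 -0.182968 = +0.452313;  D = -0.390799-0.227737i
d^4_{2,-3}: k∈[0..1] ⇒ -0.373475 +0.059758 = -0.313717;  D = +0.075434-0.304512i
d^4_{3,-3}: k∈[0..1] ⇒ +0.161363 -0.011065 = +0.150297;  D = +0.150165-0.006306i
d^4_{4,-3}: single k=0 term ⇒ -0.045173;  D = +0.014500+0.042783i
Y_4^{m'}(θ=1.622,φ=5.1209) and Σ D·Y over m':
  (+0.3792+0.1518i)·(-0.0278-0.4393i)  (-0.0472+0.4896i)·(+0.0600+0.0216i)  (-0.2335+0.0446i)·(+0.2242-0.2388i)  (+0.0724+0.1413i)·(+0.0286+0.0662i)  (-0.3096+0.2933i)·(+0.3091+0.0000i)  (-0.3908-0.2277i)·(-0.0286+0.0662i)  (+0.0754-0.3045i)·(+0.2242+0.2388i)  (+0.1502-0.0063i)·(-0.0600+0.0216i)  (+0.0145+0.0428i)·(-0.0278+0.4393i)
Y_4^-3(R⁻¹ n̂) = -0.014104-0.037947i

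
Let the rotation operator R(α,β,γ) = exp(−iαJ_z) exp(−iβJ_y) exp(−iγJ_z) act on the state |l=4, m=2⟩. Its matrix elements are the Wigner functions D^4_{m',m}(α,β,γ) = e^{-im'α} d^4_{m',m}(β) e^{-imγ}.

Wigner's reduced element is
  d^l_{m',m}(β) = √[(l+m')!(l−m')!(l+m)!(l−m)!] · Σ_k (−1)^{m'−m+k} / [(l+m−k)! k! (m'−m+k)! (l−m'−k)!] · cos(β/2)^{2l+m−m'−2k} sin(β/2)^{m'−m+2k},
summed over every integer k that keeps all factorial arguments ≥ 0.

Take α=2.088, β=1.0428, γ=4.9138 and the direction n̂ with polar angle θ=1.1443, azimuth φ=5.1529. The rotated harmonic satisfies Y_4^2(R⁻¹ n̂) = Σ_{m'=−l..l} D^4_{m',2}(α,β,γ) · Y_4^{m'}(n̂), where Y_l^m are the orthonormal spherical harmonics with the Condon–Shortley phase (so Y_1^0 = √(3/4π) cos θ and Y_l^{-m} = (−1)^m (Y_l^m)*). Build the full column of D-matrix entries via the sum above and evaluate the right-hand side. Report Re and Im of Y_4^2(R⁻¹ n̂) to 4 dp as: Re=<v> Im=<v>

Re=-0.2480 Im=0.1602

Need the full column D^4_{m',2} for m'=−4..4 at α=2.088, β=1.0428, γ=4.9138.
cos(β/2)=0.867123, sin(β/2)=0.498095
d^4_{-4,2}: single k=6 term ⇒ +0.060759;  D = +0.005775-0.060484i
d^4_{-3,2}: k∈[5..6] ⇒ +0.224381 -0.024679 = +0.199702;  D = -0.182182+0.081796i
d^4_{-2,2}: k∈[4..6] ⇒ +0.521988 -0.137789 +0.003789 = +0.387988;  D = +0.313143+0.229078i
d^4_{-1,2}: k∈[3..5] ⇒ +0.856748 -0.424040 +0.027983 = +0.460691;  D = +0.052580-0.457681i
d^4_{0,2}: k∈[2..4] ⇒ +1.000526 -0.880358 +0.108931 = +0.229099;  D = -0.210761+0.089810i
d^4_{1,2}: k∈[1..3] ⇒ +0.778954 -1.285122 +0.282693 = -0.223475;  D = -0.177800-0.135381i
d^4_{2,2}: k∈[0..2] ⇒ +0.319628 -1.265576 +0.521988 = -0.423960;  D = -0.056459+0.420184i
d^4_{3,2}: k∈[0..1] ⇒ -0.686973 +0.680023 = -0.006950;  D = +0.006445-0.002601i
d^4_{4,2}: single k=0 term ⇒ +0.558067;  D = +0.437440+0.346532i
Y_4^{m'}(θ=1.1443,φ=5.1529) and Σ D·Y over m':
  (+0.0058-0.0605i)·(-0.0578-0.2985i)  (-0.1822+0.0818i)·(-0.3787-0.0964i)  (+0.3131+0.2291i)·(-0.0349+0.0423i)  (+0.0526-0.4577i)·(-0.1369-0.2904i)  (-0.2108+0.0898i)·(-0.1173+0.0000i)  (-0.1778-0.1354i)·(+0.1369-0.2904i)  (-0.0565+0.4202i)·(-0.0349-0.0423i)  (+0.0064-0.0026i)·(+0.3787-0.0964i)  (+0.4374+0.3465i)·(-0.0578+0.2985i)
Y_4^2(R⁻¹ n̂) = -0.247978+0.160226i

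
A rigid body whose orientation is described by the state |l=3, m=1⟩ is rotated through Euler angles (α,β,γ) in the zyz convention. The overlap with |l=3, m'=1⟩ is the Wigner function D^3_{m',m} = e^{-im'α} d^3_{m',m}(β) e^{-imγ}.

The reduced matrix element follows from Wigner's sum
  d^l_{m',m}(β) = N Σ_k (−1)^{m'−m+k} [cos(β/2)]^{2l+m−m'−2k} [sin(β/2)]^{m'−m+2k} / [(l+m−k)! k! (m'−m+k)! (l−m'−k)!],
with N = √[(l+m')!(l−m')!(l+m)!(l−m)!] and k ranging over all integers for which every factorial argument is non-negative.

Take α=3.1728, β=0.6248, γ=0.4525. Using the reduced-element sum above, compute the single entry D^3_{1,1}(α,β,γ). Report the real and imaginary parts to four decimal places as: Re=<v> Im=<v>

Split into d^3_{1,1}(β=0.6248) × two z-phases.
With c≡cos(β/2)=0.951599 and s≡sin(β/2)=0.307343, N=[24·2·24·2]^{1/2}=48.000000
The bounds max(0,m−m')=0 and min(l+m,l−m')=2 give 3 terms
  k=0: (−1)^0·48.0000/(48)·0.9516^6·0.3073^0 = +0.742545
  k=1: (−1)^1·48.0000/(6)·0.9516^4·0.3073^2 = -0.619659
  k=2: (−1)^2·48.0000/(8)·0.9516^2·0.3073^4 = +0.048479
d^3_{1,1}(0.6248) = +0.742545 -0.619659 +0.048479 = +0.171365
D = (-0.999513+0.031202i)·(+0.171365)·(+0.899357-0.437215i) = -0.151706+0.079696i

Re=-0.1517 Im=0.0797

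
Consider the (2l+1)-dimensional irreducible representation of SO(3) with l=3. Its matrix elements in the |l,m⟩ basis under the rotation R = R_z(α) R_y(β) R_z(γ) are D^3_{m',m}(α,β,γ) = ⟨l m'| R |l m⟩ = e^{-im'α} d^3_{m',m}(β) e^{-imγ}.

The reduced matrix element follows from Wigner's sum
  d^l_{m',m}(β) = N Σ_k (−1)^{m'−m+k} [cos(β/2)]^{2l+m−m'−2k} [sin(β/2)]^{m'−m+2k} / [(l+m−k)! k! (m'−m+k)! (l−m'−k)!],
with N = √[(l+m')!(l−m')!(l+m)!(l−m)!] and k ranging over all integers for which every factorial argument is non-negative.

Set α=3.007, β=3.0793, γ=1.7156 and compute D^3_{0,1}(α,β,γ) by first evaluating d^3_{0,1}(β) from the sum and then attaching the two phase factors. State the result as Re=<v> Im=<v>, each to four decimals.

Split into d^3_{0,1}(β=3.0793) × two z-phases.
c=cos(3.0793/2)=0.031141, s=sin(3.0793/2)=0.999515; N=√[6·6·24·2]=41.569219
k: max(0,(1)−(0))=1 … min(3+(1),3−(0))=3
  k=1: (−1)^0·41.5692/(12)·0.0311^5·0.9995^1 = +0.000000
  k=2: (−1)^1·41.5692/(4)·0.0311^3·0.9995^3 = -0.000313
  k=3: (−1)^2·41.5692/(12)·0.0311^1·0.9995^5 = +0.107615
d^3_{0,1}(3.0793) = +0.000000 -0.000313 +0.107615 = +0.107302
Phases: e^{-i·(0)·3.007}=+1.000000+0.000000i, e^{-i·(1)·1.7156}=-0.144298-0.989534i ⇒ D=-0.015483-0.106179i

Re=-0.0155 Im=-0.1062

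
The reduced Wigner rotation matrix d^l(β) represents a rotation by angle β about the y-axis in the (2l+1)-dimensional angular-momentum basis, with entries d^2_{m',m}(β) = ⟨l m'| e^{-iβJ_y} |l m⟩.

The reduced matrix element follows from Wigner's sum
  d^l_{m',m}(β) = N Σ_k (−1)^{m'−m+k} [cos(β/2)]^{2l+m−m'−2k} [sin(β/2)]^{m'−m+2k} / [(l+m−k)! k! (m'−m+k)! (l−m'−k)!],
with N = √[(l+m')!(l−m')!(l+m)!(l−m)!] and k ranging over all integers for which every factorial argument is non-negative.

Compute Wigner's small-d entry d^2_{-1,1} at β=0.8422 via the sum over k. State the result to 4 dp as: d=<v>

d=0.3896

d^2_{-1,1}(β=0.8422) via Wigner's sum:
With c≡cos(β/2)=0.912640 and s≡sin(β/2)=0.408765, N=[1·6·6·1]^{1/2}=6.000000
Admissible k: 2..3 (factorial args all ≥0)
  k=2: (−1)^0·6.0000/(2)·0.9126^2·0.4088^2 = +0.417510
  k=3: (−1)^1·6.0000/(6)·0.9126^0·0.4088^4 = -0.027919
d^2_{-1,1}(0.8422) = +0.417510 -0.027919 = +0.389591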